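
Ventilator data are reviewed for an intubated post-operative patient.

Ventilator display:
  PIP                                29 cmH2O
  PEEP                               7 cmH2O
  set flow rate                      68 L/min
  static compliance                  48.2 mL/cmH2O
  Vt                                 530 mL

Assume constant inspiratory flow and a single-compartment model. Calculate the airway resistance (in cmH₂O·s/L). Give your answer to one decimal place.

Flow: 68 L/min ÷ 60 = 1.1333 L/s.
Equation of motion (constant flow): PIP = Vt/C + R·V̇ + PEEP.
R·V̇ = PIP − Vt/C − PEEP = 29 − 530/48.2 − 7 = 29 − 10.996 − 7 = 11.004 cmH2O.
R = 11.004 / 1.1333 = 9.71 cmH2O·s/L.

9.7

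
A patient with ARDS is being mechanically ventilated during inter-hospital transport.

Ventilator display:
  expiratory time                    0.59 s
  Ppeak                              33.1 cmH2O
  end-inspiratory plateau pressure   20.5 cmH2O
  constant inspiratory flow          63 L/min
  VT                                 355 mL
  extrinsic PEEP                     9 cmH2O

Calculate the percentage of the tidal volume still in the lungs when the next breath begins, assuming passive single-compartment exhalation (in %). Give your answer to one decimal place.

20.3

Flow: 63 L/min ÷ 60 = 1.05 L/s.
R = (PIP − Pplat)/V̇ = (33.1 − 20.5) / 1.05 = 12.6/1.05 = 12.0 cmH2O·s/L.
C = Vt/(Pplat − PEEP) = 355.0 / (20.5 − 9) = 355.0/11.5 = 30.87 mL/cmH2O.
τ = R × C = 12.0 × 0.03087 L/cmH2O = 0.3704 s.
Fraction remaining at end-expiration = e^(−Te/τ) = e^(−0.59/0.3704) = 0.2033 → 20.33%.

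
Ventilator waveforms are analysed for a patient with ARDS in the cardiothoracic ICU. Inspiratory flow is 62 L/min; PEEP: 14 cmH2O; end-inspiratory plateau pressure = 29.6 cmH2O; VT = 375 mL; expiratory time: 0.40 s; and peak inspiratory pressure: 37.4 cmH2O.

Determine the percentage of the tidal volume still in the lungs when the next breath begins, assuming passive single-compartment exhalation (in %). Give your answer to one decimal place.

Flow: 62 L/min ÷ 60 = 1.0333 L/s.
R = (PIP − Pplat)/V̇ = (37.4 − 29.6) / 1.0333 = 7.8/1.0333 = 7.549 cmH2O·s/L.
C = Vt/(Pplat − PEEP) = 375.0 / (29.6 − 14) = 375.0/15.6 = 24.038 mL/cmH2O.
τ = R × C = 7.549 × 0.02404 L/cmH2O = 0.1815 s.
Fraction remaining at end-expiration = e^(−Te/τ) = e^(−0.40/0.1815) = 0.1104 → 11.04%.

11.0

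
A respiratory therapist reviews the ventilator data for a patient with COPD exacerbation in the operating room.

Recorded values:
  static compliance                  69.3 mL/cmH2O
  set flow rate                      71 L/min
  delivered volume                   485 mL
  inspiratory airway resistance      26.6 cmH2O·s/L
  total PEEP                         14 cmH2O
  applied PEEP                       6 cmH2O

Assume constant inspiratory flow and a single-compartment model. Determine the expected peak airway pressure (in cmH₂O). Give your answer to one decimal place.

52.5

Flow: 71 L/min ÷ 60 = 1.1833 L/s.
Total PEEP = 14 cmH2O (set 6 + intrinsic 8); this is the baseline alveolar pressure.
Equation of motion (constant flow): PIP = Vt/C + R·V̇ + PEEP.
PIP = 485/69.3 + 26.6×1.1833 + 14 = 6.999 + 31.476 + 14 = 52.475 cmH2O.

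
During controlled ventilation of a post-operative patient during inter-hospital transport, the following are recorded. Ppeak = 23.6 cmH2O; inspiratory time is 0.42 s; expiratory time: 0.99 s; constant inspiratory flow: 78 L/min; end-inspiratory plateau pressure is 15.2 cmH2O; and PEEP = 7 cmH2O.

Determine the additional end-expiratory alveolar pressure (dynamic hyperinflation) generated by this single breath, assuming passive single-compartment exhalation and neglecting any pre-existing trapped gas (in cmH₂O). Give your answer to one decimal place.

Flow: 78 L/min ÷ 60 = 1.3 L/s.
Vt = flow × Ti = 1.3 L/s × 0.42 s × 1000 mL/L = 546.0 mL.
R = (PIP − Pplat)/V̇ = (23.6 − 15.2) / 1.3 = 8.4/1.3 = 6.462 cmH2O·s/L.
C = Vt/(Pplat − PEEP) = 546.0 / (15.2 − 7) = 546.0/8.2 = 66.585 mL/cmH2O.
τ = R × C = 6.462 × 0.06659 L/cmH2O = 0.4303 s.
Fraction remaining = e^(−Te/τ) = e^(−0.99/0.4303) = 0.1002; trapped volume = 546.0 × 0.1002 = 54.709 mL.
Additional alveolar pressure from trapping ≈ V_trapped / C = 54.709 / 66.585 = 0.8216 cmH2O.

0.8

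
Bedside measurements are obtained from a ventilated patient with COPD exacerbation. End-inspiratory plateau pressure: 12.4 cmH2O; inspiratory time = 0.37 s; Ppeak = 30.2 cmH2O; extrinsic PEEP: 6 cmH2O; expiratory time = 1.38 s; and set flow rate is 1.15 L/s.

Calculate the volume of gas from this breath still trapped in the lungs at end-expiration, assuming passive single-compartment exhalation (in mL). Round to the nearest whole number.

111

Vt = flow × Ti = 1.15 L/s × 0.37 s × 1000 mL/L = 425.5 mL.
R = (PIP − Pplat)/V̇ = (30.2 − 12.4) / 1.15 = 17.8/1.15 = 15.478 cmH2O·s/L.
C = Vt/(Pplat − PEEP) = 425.5 / (12.4 − 6) = 425.5/6.4 = 66.484 mL/cmH2O.
τ = R × C = 15.478 × 0.06648 L/cmH2O = 1.029 s.
Fraction remaining = e^(−Te/τ) = e^(−1.38/1.029) = 0.2616.
Trapped volume = 425.5 × 0.2616 = 111.31 mL.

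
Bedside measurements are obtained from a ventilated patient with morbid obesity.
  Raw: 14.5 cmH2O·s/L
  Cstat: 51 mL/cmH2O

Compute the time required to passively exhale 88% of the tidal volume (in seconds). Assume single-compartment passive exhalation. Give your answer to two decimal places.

1.57

τ = R × C = 14.5 × 51 mL/cmH2O = 14.5 × 0.051 L/cmH2O = 0.7395 s.
Exhaled fraction f = 1 − e^(−t/τ) → t = −τ·ln(1 − f) = −0.7395·ln(0.12) = 1.568 s.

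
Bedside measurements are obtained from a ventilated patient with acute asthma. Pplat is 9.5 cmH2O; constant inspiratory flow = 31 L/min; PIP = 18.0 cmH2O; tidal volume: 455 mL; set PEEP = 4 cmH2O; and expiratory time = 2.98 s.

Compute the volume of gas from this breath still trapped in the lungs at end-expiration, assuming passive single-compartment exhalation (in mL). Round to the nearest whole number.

51

Flow: 31 L/min ÷ 60 = 0.5167 L/s.
R = (PIP − Pplat)/V̇ = (18.0 − 9.5) / 0.5167 = 8.5/0.5167 = 16.451 cmH2O·s/L.
C = Vt/(Pplat − PEEP) = 455.0 / (9.5 − 4) = 455.0/5.5 = 82.727 mL/cmH2O.
τ = R × C = 16.451 × 0.08273 L/cmH2O = 1.361 s.
Fraction remaining = e^(−Te/τ) = e^(−2.98/1.361) = 0.112.
Trapped volume = 455.0 × 0.112 = 50.96 mL.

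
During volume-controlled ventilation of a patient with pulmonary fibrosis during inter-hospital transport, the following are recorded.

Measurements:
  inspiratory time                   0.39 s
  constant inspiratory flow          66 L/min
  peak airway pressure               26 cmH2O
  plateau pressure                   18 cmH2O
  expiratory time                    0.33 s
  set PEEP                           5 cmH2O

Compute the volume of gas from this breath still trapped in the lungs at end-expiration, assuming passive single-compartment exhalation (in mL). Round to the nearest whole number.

108

Flow: 66 L/min ÷ 60 = 1.1 L/s.
Vt = flow × Ti = 1.1 L/s × 0.39 s × 1000 mL/L = 429.0 mL.
R = (PIP − Pplat)/V̇ = (26 − 18) / 1.1 = 8.0/1.1 = 7.273 cmH2O·s/L.
C = Vt/(Pplat − PEEP) = 429.0 / (18 − 5) = 429.0/13.0 = 33.0 mL/cmH2O.
τ = R × C = 7.273 × 0.033 L/cmH2O = 0.24 s.
Fraction remaining = e^(−Te/τ) = e^(−0.33/0.24) = 0.2528.
Trapped volume = 429.0 × 0.2528 = 108.45 mL.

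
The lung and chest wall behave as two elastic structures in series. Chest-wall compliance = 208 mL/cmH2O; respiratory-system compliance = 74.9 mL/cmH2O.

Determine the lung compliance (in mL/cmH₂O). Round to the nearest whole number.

1/CL = 1/Crs − 1/Ccw.
1/CL = 1/74.9 − 1/208 = 0.008543.
CL = 117.05 mL/cmH2O.

117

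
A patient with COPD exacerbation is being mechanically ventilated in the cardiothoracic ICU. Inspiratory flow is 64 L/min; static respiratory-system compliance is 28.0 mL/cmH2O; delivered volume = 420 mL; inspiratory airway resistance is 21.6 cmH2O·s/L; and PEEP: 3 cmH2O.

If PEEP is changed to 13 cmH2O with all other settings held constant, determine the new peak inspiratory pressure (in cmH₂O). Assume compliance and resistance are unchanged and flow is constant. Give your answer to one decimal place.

51.0

Flow: 64 L/min ÷ 60 = 1.0667 L/s.
PIP = Vt/C + R·V̇ + PEEP (constant-flow equation of motion).
Only the baseline term changes: ΔPIP = ΔPEEP = 13 − 3 = 10.0 cmH2O.
Original PIP = 420/28.0 + 21.6×1.0667 + 3 = 41.041 cmH2O; new PIP = 41.041 + (10.0) = 51.041 cmH2O.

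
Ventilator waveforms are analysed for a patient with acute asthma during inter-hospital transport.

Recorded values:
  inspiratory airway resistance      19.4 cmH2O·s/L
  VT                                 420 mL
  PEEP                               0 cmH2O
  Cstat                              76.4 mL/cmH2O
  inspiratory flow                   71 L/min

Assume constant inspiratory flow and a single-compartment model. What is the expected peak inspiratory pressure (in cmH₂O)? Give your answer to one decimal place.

28.5

Flow: 71 L/min ÷ 60 = 1.1833 L/s.
Equation of motion (constant flow): PIP = Vt/C + R·V̇ + PEEP.
PIP = 420/76.4 + 19.4×1.1833 + 0 = 5.497 + 22.956 + 0 = 28.453 cmH2O.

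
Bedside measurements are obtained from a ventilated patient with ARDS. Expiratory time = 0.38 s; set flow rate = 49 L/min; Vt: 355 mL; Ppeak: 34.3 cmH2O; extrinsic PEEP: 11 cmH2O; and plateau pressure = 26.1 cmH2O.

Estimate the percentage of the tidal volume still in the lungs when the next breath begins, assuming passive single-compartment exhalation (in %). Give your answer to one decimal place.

20.0

Flow: 49 L/min ÷ 60 = 0.8167 L/s.
R = (PIP − Pplat)/V̇ = (34.3 − 26.1) / 0.8167 = 8.2/0.8167 = 10.04 cmH2O·s/L.
C = Vt/(Pplat − PEEP) = 355.0 / (26.1 − 11) = 355.0/15.1 = 23.51 mL/cmH2O.
τ = R × C = 10.04 × 0.02351 L/cmH2O = 0.236 s.
Fraction remaining at end-expiration = e^(−Te/τ) = e^(−0.38/0.236) = 0.1999 → 19.99%.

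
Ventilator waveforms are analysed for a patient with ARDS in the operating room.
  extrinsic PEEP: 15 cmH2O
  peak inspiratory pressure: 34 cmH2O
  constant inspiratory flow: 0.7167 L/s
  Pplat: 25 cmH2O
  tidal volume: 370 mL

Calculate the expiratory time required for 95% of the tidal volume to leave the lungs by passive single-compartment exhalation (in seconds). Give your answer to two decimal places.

1.39

R = (PIP − Pplat)/V̇ = (34 − 25) / 0.7167 = 9.0/0.7167 = 12.558 cmH2O·s/L.
C = Vt/(Pplat − PEEP) = 370.0 / (25 − 15) = 370.0/10.0 = 37.0 mL/cmH2O.
τ = R × C = 12.558 × 0.037 L/cmH2O = 0.4646 s.
t = −τ·ln(1 − 0.95) = −0.4646·ln(0.05) = 1.392 s.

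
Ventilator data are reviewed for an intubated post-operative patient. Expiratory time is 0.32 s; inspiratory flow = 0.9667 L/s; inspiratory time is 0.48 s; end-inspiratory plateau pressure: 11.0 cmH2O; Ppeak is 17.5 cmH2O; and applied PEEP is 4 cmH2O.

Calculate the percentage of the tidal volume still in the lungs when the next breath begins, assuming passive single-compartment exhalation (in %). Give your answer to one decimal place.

48.8

Vt = flow × Ti = 0.9667 L/s × 0.48 s × 1000 mL/L = 464.02 mL.
R = (PIP − Pplat)/V̇ = (17.5 − 11.0) / 0.9667 = 6.5/0.9667 = 6.724 cmH2O·s/L.
C = Vt/(Pplat − PEEP) = 464.02 / (11.0 − 4) = 464.02/7.0 = 66.289 mL/cmH2O.
τ = R × C = 6.724 × 0.06629 L/cmH2O = 0.4457 s.
Fraction remaining at end-expiration = e^(−Te/τ) = e^(−0.32/0.4457) = 0.4877 → 48.77%.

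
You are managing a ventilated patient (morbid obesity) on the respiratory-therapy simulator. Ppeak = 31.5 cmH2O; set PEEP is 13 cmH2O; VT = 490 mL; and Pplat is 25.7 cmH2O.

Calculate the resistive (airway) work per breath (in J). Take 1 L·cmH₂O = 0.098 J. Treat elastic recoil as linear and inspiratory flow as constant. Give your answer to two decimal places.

0.28

With constant inspiratory flow the resistive pressure is constant at PIP − Pplat = 31.5 − 25.7 = 5.8 cmH2O, so resistive work = 5.8 × 0.490 = 2.842 L·cmH2O.
× 0.098 J/(L·cmH2O) → 0.2785 J.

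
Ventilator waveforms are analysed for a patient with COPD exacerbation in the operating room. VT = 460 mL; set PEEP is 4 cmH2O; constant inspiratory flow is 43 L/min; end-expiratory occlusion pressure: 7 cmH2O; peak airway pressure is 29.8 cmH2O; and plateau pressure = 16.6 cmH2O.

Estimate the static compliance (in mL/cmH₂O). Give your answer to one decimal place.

End-expiratory occlusion gives total PEEP = 7 cmH2O (intrinsic PEEP = 7 − 4 = 3). Use total PEEP for the elastic gradient.
Cstat = Vt / (Pplat − PEEPtotal) = 460 / (16.6 − 7) = 460 / 9.6 = 47.917 mL/cmH2O.

47.9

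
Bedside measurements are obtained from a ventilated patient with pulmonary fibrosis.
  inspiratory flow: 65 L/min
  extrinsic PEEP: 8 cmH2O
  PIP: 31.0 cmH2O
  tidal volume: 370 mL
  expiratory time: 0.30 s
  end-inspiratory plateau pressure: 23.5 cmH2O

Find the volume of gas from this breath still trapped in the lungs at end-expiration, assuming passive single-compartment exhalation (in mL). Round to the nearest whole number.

Flow: 65 L/min ÷ 60 = 1.0833 L/s.
R = (PIP − Pplat)/V̇ = (31.0 − 23.5) / 1.0833 = 7.5/1.0833 = 6.923 cmH2O·s/L.
C = Vt/(Pplat − PEEP) = 370.0 / (23.5 − 8) = 370.0/15.5 = 23.871 mL/cmH2O.
τ = R × C = 6.923 × 0.02387 L/cmH2O = 0.1653 s.
Fraction remaining = e^(−Te/τ) = e^(−0.30/0.1653) = 0.1629.
Trapped volume = 370.0 × 0.1629 = 60.273 mL.

60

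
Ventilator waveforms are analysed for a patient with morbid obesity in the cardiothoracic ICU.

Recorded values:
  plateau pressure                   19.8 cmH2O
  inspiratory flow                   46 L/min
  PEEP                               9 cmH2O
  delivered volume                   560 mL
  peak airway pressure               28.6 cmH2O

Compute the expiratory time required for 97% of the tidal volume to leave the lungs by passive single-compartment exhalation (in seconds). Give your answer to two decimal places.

Flow: 46 L/min ÷ 60 = 0.7667 L/s.
R = (PIP − Pplat)/V̇ = (28.6 − 19.8) / 0.7667 = 8.8/0.7667 = 11.478 cmH2O·s/L.
C = Vt/(Pplat − PEEP) = 560.0 / (19.8 − 9) = 560.0/10.8 = 51.852 mL/cmH2O.
τ = R × C = 11.478 × 0.05185 L/cmH2O = 0.5951 s.
t = −τ·ln(1 − 0.97) = −0.5951·ln(0.03) = 2.087 s.

2.09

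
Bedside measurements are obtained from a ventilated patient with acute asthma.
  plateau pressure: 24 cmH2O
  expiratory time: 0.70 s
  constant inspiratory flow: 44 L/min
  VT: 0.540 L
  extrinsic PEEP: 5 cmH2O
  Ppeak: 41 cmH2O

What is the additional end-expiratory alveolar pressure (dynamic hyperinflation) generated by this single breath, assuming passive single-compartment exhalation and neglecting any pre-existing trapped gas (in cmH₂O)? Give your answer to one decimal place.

6.6

Flow: 44 L/min ÷ 60 = 0.7333 L/s.
R = (PIP − Pplat)/V̇ = (41 − 24) / 0.7333 = 17.0/0.7333 = 23.183 cmH2O·s/L.
C = Vt/(Pplat − PEEP) = 540.0 / (24 − 5) = 540.0/19.0 = 28.421 mL/cmH2O.
τ = R × C = 23.183 × 0.02842 L/cmH2O = 0.6589 s.
Fraction remaining = e^(−Te/τ) = e^(−0.70/0.6589) = 0.3456; trapped volume = 540.0 × 0.3456 = 186.62 mL.
Additional alveolar pressure from trapping ≈ V_trapped / C = 186.62 / 28.421 = 6.566 cmH2O.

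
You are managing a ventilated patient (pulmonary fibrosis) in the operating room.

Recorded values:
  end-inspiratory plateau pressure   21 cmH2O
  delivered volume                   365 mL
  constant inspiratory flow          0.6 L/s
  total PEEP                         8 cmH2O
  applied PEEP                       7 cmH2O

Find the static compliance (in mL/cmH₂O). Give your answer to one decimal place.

28.1

End-expiratory occlusion gives total PEEP = 8 cmH2O (intrinsic PEEP = 8 − 7 = 1). Use total PEEP for the elastic gradient.
Cstat = Vt / (Pplat − PEEPtotal) = 365 / (21 − 8) = 365 / 13.0 = 28.077 mL/cmH2O.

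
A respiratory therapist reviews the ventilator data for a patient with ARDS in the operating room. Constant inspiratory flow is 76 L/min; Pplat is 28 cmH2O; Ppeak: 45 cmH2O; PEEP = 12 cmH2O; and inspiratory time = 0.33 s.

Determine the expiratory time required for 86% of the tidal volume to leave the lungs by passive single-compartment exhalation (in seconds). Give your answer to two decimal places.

0.69

Flow: 76 L/min ÷ 60 = 1.2667 L/s.
Vt = flow × Ti = 1.2667 L/s × 0.33 s × 1000 mL/L = 418.01 mL.
R = (PIP − Pplat)/V̇ = (45 − 28) / 1.2667 = 17.0/1.2667 = 13.421 cmH2O·s/L.
C = Vt/(Pplat − PEEP) = 418.01 / (28 − 12) = 418.01/16.0 = 26.126 mL/cmH2O.
τ = R × C = 13.421 × 0.02613 L/cmH2O = 0.3507 s.
t = −τ·ln(1 − 0.86) = −0.3507·ln(0.14) = 0.6895 s.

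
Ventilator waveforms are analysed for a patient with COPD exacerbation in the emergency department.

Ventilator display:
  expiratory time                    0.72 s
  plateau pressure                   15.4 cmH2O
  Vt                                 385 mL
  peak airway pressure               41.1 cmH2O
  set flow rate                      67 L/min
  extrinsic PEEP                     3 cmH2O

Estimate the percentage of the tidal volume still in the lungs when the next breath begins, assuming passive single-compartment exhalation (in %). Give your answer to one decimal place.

Flow: 67 L/min ÷ 60 = 1.1167 L/s.
R = (PIP − Pplat)/V̇ = (41.1 − 15.4) / 1.1167 = 25.7/1.1167 = 23.014 cmH2O·s/L.
C = Vt/(Pplat − PEEP) = 385.0 / (15.4 − 3) = 385.0/12.4 = 31.048 mL/cmH2O.
τ = R × C = 23.014 × 0.03105 L/cmH2O = 0.7146 s.
Fraction remaining at end-expiration = e^(−Te/τ) = e^(−0.72/0.7146) = 0.3651 → 36.51%.

36.5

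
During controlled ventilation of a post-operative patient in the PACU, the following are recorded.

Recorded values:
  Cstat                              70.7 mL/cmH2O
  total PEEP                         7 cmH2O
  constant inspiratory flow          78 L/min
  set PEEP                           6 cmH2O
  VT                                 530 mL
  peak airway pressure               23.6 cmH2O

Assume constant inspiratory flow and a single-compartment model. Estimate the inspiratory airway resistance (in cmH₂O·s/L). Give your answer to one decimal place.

Flow: 78 L/min ÷ 60 = 1.3 L/s.
Total PEEP = 7 cmH2O (set 6 + intrinsic 1); this is the baseline alveolar pressure.
Equation of motion (constant flow): PIP = Vt/C + R·V̇ + PEEP.
R·V̇ = PIP − Vt/C − PEEP = 23.6 − 530/70.7 − 7 = 23.6 − 7.496 − 7 = 9.104 cmH2O.
R = 9.104 / 1.3 = 7.003 cmH2O·s/L.

7.0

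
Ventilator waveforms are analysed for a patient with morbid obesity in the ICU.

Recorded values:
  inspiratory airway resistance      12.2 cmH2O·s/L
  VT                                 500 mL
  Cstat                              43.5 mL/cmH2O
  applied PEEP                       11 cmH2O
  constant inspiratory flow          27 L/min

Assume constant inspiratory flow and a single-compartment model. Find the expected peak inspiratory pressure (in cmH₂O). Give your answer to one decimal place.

28.0

Flow: 27 L/min ÷ 60 = 0.45 L/s.
Equation of motion (constant flow): PIP = Vt/C + R·V̇ + PEEP.
PIP = 500/43.5 + 12.2×0.45 + 11 = 11.494 + 5.49 + 11 = 27.984 cmH2O.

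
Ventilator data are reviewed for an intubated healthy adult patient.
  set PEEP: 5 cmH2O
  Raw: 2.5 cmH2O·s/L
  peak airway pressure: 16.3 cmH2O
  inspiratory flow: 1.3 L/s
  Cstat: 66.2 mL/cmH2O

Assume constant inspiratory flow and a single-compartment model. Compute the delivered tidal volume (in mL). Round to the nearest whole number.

Equation of motion (constant flow): PIP = Vt/C + R·V̇ + PEEP.
Vt/C = PIP − R·V̇ − PEEP = 16.3 − 3.25 − 5 = 8.05 cmH2O.
Vt = C × 8.05 = 66.2 × 8.05 = 532.91 mL.

533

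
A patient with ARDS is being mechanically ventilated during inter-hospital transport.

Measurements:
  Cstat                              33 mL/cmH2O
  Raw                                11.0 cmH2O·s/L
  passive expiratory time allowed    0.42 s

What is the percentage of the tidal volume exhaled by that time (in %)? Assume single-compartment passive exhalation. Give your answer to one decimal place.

τ = R × C = 11.0 × 33 mL/cmH2O = 11.0 × 0.033 L/cmH2O = 0.363 s.
Passive exhalation: V(t)/V₀ = e^(−t/τ) = e^(−0.42/0.363) = 0.3144.
Fraction exhaled = 1 − 0.3144 = 0.6856 → 68.56%.

68.6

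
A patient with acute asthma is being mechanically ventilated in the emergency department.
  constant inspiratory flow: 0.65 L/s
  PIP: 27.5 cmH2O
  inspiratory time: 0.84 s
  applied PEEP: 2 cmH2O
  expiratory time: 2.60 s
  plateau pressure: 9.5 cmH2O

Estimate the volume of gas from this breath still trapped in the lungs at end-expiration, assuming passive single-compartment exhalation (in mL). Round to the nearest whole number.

150

Vt = flow × Ti = 0.65 L/s × 0.84 s × 1000 mL/L = 546.0 mL.
R = (PIP − Pplat)/V̇ = (27.5 − 9.5) / 0.65 = 18.0/0.65 = 27.692 cmH2O·s/L.
C = Vt/(Pplat − PEEP) = 546.0 / (9.5 − 2) = 546.0/7.5 = 72.8 mL/cmH2O.
τ = R × C = 27.692 × 0.0728 L/cmH2O = 2.016 s.
Fraction remaining = e^(−Te/τ) = e^(−2.60/2.016) = 0.2754.
Trapped volume = 546.0 × 0.2754 = 150.37 mL.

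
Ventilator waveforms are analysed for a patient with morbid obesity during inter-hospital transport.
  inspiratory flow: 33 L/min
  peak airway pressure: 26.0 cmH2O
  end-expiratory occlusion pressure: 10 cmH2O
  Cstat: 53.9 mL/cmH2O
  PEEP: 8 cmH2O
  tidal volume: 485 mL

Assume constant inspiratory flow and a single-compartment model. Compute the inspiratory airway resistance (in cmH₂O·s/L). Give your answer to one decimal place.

12.7

Flow: 33 L/min ÷ 60 = 0.55 L/s.
Total PEEP = 10 cmH2O (set 8 + intrinsic 2); this is the baseline alveolar pressure.
Equation of motion (constant flow): PIP = Vt/C + R·V̇ + PEEP.
R·V̇ = PIP − Vt/C − PEEP = 26.0 − 485/53.9 − 10 = 26.0 − 8.998 − 10 = 7.002 cmH2O.
R = 7.002 / 0.55 = 12.731 cmH2O·s/L.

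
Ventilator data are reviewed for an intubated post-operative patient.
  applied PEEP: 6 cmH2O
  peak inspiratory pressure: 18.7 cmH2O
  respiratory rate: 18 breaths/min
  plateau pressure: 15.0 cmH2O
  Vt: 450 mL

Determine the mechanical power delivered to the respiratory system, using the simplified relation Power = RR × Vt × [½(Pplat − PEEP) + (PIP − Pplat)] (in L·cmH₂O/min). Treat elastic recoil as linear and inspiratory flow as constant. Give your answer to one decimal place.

Per-breath work = Vt × [½(Pplat−PEEP) + (PIP−Pplat)] = 0.450 × [0.5×9.0 + 3.7] = 0.450 × 8.2 = 3.69 L·cmH2O.
Power = 18 × 3.69 = 66.42 L·cmH2O/min.

66.4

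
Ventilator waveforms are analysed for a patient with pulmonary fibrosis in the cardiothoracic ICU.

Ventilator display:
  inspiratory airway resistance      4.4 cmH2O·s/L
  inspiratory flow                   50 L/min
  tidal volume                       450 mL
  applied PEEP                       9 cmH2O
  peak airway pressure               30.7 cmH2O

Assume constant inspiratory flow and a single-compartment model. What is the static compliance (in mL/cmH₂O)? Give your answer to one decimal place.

Flow: 50 L/min ÷ 60 = 0.8333 L/s.
Equation of motion (constant flow): PIP = Vt/C + R·V̇ + PEEP.
Vt/C = PIP − R·V̇ − PEEP = 30.7 − 4.4×0.8333 − 9 = 30.7 − 3.667 − 9 = 18.033 cmH2O.
C = Vt / 18.033 = 450 / 18.033 = 24.954 mL/cmH2O.

25.0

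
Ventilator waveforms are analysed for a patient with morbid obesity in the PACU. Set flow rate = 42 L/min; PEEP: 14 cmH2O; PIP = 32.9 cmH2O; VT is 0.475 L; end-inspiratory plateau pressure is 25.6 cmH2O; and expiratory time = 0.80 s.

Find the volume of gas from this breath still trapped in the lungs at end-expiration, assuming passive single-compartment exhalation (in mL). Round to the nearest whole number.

Flow: 42 L/min ÷ 60 = 0.7 L/s.
R = (PIP − Pplat)/V̇ = (32.9 − 25.6) / 0.7 = 7.3/0.7 = 10.429 cmH2O·s/L.
C = Vt/(Pplat − PEEP) = 475.0 / (25.6 − 14) = 475.0/11.6 = 40.948 mL/cmH2O.
τ = R × C = 10.429 × 0.04095 L/cmH2O = 0.4271 s.
Fraction remaining = e^(−Te/τ) = e^(−0.80/0.4271) = 0.1536.
Trapped volume = 475.0 × 0.1536 = 72.96 mL.

73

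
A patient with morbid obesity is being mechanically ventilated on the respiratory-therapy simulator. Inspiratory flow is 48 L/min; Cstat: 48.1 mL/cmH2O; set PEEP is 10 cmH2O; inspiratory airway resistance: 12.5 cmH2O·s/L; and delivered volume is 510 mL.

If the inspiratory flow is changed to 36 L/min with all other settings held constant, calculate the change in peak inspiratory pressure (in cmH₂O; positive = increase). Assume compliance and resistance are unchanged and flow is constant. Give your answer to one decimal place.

Flow: 48 L/min ÷ 60 = 0.8 L/s.
New flow: 36 L/min ÷ 60 = 0.6 L/s.
PIP = Vt/C + R·V̇ + PEEP (constant-flow equation of motion).
Only the resistive term changes: ΔPIP = R × ΔV̇ = 12.5 × (0.6 − 0.8) = 12.5 × -0.2 = -2.5 cmH2O.

-2.5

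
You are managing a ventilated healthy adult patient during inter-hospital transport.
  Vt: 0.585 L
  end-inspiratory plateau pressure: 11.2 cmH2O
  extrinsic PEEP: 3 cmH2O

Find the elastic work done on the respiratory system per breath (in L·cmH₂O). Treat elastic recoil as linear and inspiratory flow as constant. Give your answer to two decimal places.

Elastic work ≈ ½ × (Pplat − PEEP) × Vt = 0.5 × (11.2 − 3) × 0.585 L = 0.5 × 8.2 × 0.585 = 2.399 L·cmH2O.

2.40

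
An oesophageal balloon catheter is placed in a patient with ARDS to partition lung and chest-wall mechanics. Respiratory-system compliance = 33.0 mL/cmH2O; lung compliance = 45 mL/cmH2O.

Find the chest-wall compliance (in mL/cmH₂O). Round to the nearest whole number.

124

1/Ccw = 1/Crs − 1/CL.
1/Ccw = 1/33.0 − 1/45 = 0.008081.
Ccw = 123.75 mL/cmH2O.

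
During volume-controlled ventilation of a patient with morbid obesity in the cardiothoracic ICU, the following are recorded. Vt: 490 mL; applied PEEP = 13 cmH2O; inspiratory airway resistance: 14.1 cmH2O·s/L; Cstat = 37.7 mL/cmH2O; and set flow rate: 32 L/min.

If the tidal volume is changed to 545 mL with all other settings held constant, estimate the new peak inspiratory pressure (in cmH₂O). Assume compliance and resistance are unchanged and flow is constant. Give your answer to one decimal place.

35.0

Flow: 32 L/min ÷ 60 = 0.5333 L/s.
PIP = Vt/C + R·V̇ + PEEP (constant-flow equation of motion).
Only the elastic term changes: ΔPIP = ΔVt / C = (545 − 490) / 37.7 = 1.459 cmH2O.
Original PIP = 490/37.7 + 14.1×0.5333 + 13 = 33.517 cmH2O; new PIP = 33.517 + (1.459) = 34.976 cmH2O.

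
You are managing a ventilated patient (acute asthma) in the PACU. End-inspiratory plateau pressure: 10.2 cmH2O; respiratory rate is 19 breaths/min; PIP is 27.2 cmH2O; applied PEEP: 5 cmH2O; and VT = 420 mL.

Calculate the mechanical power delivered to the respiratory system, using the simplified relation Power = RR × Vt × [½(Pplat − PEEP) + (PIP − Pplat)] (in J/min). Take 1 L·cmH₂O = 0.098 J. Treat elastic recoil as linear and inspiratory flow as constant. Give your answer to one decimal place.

15.3

Per-breath work = Vt × [½(Pplat−PEEP) + (PIP−Pplat)] = 0.420 × [0.5×5.2 + 17.0] = 0.420 × 19.6 = 8.232 L·cmH2O.
Power = 19 × 8.232 = 156.41 L·cmH2O/min.
× 0.098 J/(L·cmH2O) → 15.328 J/min.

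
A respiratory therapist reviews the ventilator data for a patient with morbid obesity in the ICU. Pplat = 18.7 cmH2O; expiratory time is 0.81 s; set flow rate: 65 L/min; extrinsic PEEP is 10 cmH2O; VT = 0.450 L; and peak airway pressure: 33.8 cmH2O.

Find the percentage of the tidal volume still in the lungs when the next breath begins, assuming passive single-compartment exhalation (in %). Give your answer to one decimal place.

32.5

Flow: 65 L/min ÷ 60 = 1.0833 L/s.
R = (PIP − Pplat)/V̇ = (33.8 − 18.7) / 1.0833 = 15.1/1.0833 = 13.939 cmH2O·s/L.
C = Vt/(Pplat − PEEP) = 450.0 / (18.7 − 10) = 450.0/8.7 = 51.724 mL/cmH2O.
τ = R × C = 13.939 × 0.05172 L/cmH2O = 0.7209 s.
Fraction remaining at end-expiration = e^(−Te/τ) = e^(−0.81/0.7209) = 0.3251 → 32.51%.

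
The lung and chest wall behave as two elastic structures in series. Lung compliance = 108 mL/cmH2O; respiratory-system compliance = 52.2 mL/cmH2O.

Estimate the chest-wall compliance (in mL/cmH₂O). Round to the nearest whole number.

101

1/Ccw = 1/Crs − 1/CL.
1/Ccw = 1/52.2 − 1/108 = 0.009898.
Ccw = 101.03 mL/cmH2O.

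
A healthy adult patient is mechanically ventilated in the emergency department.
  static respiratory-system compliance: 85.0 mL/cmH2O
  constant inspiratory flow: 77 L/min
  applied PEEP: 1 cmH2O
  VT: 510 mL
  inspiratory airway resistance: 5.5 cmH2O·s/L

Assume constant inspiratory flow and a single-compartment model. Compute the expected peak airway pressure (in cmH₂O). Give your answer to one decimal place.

Flow: 77 L/min ÷ 60 = 1.2833 L/s.
Equation of motion (constant flow): PIP = Vt/C + R·V̇ + PEEP.
PIP = 510/85.0 + 5.5×1.2833 + 1 = 6.0 + 7.058 + 1 = 14.058 cmH2O.

14.1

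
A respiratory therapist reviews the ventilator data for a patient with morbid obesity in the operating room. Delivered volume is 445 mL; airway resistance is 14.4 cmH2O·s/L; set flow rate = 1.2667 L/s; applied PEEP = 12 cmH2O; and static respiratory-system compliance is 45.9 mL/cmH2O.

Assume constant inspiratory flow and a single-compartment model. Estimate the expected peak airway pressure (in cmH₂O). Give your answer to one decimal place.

Equation of motion (constant flow): PIP = Vt/C + R·V̇ + PEEP.
PIP = 445/45.9 + 14.4×1.2667 + 12 = 9.695 + 18.24 + 12 = 39.935 cmH2O.

39.9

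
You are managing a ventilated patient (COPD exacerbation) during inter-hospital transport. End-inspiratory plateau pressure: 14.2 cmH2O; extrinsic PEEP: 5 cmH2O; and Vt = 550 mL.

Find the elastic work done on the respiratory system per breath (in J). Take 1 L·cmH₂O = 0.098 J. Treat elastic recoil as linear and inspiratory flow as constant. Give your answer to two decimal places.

0.25

Elastic work ≈ ½ × (Pplat − PEEP) × Vt = 0.5 × (14.2 − 5) × 0.550 L = 0.5 × 9.2 × 0.550 = 2.53 L·cmH2O.
× 0.098 J/(L·cmH2O) → 0.2479 J.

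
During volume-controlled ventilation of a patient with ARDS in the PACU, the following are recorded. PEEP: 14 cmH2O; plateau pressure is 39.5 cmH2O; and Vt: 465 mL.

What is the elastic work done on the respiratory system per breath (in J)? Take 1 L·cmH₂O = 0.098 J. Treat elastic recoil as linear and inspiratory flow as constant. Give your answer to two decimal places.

Elastic work ≈ ½ × (Pplat − PEEP) × Vt = 0.5 × (39.5 − 14) × 0.465 L = 0.5 × 25.5 × 0.465 = 5.929 L·cmH2O.
× 0.098 J/(L·cmH2O) → 0.581 J.

0.58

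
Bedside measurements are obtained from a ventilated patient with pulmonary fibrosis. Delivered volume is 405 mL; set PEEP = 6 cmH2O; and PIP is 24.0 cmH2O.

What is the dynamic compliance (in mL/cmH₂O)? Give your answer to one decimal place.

22.5

Dynamic compliance = Vt / (PIP − PEEP) = 405 / (24.0 − 6) = 405 / 18.0 = 22.5 mL/cmH2O.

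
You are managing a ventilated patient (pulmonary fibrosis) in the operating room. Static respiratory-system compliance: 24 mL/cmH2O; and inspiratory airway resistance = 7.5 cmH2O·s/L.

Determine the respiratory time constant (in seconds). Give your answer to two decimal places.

τ = R × C = 7.5 × 24 mL/cmH2O = 7.5 × 0.024 L/cmH2O = 0.18 s.

0.18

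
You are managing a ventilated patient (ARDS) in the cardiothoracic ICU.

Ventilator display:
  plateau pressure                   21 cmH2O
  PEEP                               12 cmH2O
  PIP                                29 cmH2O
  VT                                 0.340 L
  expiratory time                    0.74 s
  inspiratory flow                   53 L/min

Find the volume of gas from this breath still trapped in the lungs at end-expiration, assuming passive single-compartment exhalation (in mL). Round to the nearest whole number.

Flow: 53 L/min ÷ 60 = 0.8833 L/s.
R = (PIP − Pplat)/V̇ = (29 − 21) / 0.8833 = 8.0/0.8833 = 9.057 cmH2O·s/L.
C = Vt/(Pplat − PEEP) = 340.0 / (21 − 12) = 340.0/9.0 = 37.778 mL/cmH2O.
τ = R × C = 9.057 × 0.03778 L/cmH2O = 0.3422 s.
Fraction remaining = e^(−Te/τ) = e^(−0.74/0.3422) = 0.115.
Trapped volume = 340.0 × 0.115 = 39.1 mL.

39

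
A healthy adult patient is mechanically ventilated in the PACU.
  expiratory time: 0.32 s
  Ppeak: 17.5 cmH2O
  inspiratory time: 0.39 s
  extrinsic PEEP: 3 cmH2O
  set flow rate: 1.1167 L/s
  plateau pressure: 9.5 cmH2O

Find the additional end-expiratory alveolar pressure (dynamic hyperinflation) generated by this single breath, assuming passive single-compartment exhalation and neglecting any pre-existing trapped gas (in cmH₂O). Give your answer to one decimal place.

Vt = flow × Ti = 1.1167 L/s × 0.39 s × 1000 mL/L = 435.51 mL.
R = (PIP − Pplat)/V̇ = (17.5 − 9.5) / 1.1167 = 8.0/1.1167 = 7.164 cmH2O·s/L.
C = Vt/(Pplat − PEEP) = 435.51 / (9.5 − 3) = 435.51/6.5 = 67.002 mL/cmH2O.
τ = R × C = 7.164 × 0.067 L/cmH2O = 0.48 s.
Fraction remaining = e^(−Te/τ) = e^(−0.32/0.48) = 0.5134; trapped volume = 435.51 × 0.5134 = 223.59 mL.
Additional alveolar pressure from trapping ≈ V_trapped / C = 223.59 / 67.002 = 3.337 cmH2O.

3.3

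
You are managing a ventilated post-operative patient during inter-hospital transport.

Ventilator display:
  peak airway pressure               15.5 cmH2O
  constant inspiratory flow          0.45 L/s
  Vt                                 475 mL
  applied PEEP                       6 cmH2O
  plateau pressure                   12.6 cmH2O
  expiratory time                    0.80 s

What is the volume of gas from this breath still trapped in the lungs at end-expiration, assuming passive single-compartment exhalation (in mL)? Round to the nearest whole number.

R = (PIP − Pplat)/V̇ = (15.5 − 12.6) / 0.45 = 2.9/0.45 = 6.444 cmH2O·s/L.
C = Vt/(Pplat − PEEP) = 475.0 / (12.6 − 6) = 475.0/6.6 = 71.97 mL/cmH2O.
τ = R × C = 6.444 × 0.07197 L/cmH2O = 0.4638 s.
Fraction remaining = e^(−Te/τ) = e^(−0.80/0.4638) = 0.1782.
Trapped volume = 475.0 × 0.1782 = 84.645 mL.

85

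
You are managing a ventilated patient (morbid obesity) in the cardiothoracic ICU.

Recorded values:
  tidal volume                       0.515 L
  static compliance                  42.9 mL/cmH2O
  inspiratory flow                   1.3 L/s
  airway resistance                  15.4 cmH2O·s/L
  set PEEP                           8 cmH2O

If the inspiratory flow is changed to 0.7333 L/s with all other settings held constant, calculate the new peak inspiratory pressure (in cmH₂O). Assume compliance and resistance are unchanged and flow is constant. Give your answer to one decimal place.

31.3

PIP = Vt/C + R·V̇ + PEEP (constant-flow equation of motion).
Only the resistive term changes: ΔPIP = R × ΔV̇ = 15.4 × (0.7333 − 1.3) = 15.4 × -0.5667 = -8.727 cmH2O.
Original PIP = 515/42.9 + 15.4×1.3 + 8 = 40.025 cmH2O; new PIP = 40.025 + (-8.727) = 31.298 cmH2O.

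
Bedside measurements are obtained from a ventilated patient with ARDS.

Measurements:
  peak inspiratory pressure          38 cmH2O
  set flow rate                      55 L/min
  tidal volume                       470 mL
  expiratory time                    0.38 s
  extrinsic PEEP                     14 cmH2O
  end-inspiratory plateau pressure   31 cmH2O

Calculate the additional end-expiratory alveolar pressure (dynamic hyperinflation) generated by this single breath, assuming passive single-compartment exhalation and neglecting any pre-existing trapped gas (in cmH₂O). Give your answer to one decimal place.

2.8

Flow: 55 L/min ÷ 60 = 0.9167 L/s.
R = (PIP − Pplat)/V̇ = (38 − 31) / 0.9167 = 7.0/0.9167 = 7.636 cmH2O·s/L.
C = Vt/(Pplat − PEEP) = 470.0 / (31 − 14) = 470.0/17.0 = 27.647 mL/cmH2O.
τ = R × C = 7.636 × 0.02765 L/cmH2O = 0.2111 s.
Fraction remaining = e^(−Te/τ) = e^(−0.38/0.2111) = 0.1653; trapped volume = 470.0 × 0.1653 = 77.691 mL.
Additional alveolar pressure from trapping ≈ V_trapped / C = 77.691 / 27.647 = 2.81 cmH2O.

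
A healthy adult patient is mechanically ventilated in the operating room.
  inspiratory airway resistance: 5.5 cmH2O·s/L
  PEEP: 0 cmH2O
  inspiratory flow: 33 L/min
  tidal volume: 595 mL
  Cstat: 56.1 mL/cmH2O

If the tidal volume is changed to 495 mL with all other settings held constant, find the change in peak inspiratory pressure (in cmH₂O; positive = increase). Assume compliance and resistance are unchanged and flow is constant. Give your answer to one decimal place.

PIP = Vt/C + R·V̇ + PEEP (constant-flow equation of motion).
Only the elastic term changes: ΔPIP = ΔVt / C = (495 − 595) / 56.1 = -1.783 cmH2O.

-1.8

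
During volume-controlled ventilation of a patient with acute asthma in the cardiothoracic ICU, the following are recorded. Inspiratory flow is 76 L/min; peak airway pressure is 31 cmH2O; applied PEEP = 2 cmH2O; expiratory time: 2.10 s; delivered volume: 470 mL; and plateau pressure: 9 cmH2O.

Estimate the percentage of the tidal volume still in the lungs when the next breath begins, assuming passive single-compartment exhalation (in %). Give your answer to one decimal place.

16.5

Flow: 76 L/min ÷ 60 = 1.2667 L/s.
R = (PIP − Pplat)/V̇ = (31 − 9) / 1.2667 = 22.0/1.2667 = 17.368 cmH2O·s/L.
C = Vt/(Pplat − PEEP) = 470.0 / (9 − 2) = 470.0/7.0 = 67.143 mL/cmH2O.
τ = R × C = 17.368 × 0.06714 L/cmH2O = 1.166 s.
Fraction remaining at end-expiration = e^(−Te/τ) = e^(−2.10/1.166) = 0.1651 → 16.51%.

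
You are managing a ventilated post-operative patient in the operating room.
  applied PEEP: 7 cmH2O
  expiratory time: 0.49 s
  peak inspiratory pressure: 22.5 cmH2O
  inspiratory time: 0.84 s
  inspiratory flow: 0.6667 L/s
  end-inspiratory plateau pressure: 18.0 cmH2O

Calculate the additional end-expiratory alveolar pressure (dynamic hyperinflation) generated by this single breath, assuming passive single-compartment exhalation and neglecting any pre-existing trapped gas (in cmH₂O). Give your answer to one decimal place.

2.6

Vt = flow × Ti = 0.6667 L/s × 0.84 s × 1000 mL/L = 560.03 mL.
R = (PIP − Pplat)/V̇ = (22.5 − 18.0) / 0.6667 = 4.5/0.6667 = 6.75 cmH2O·s/L.
C = Vt/(Pplat − PEEP) = 560.03 / (18.0 − 7) = 560.03/11.0 = 50.912 mL/cmH2O.
τ = R × C = 6.75 × 0.05091 L/cmH2O = 0.3436 s.
Fraction remaining = e^(−Te/τ) = e^(−0.49/0.3436) = 0.2402; trapped volume = 560.03 × 0.2402 = 134.52 mL.
Additional alveolar pressure from trapping ≈ V_trapped / C = 134.52 / 50.912 = 2.642 cmH2O.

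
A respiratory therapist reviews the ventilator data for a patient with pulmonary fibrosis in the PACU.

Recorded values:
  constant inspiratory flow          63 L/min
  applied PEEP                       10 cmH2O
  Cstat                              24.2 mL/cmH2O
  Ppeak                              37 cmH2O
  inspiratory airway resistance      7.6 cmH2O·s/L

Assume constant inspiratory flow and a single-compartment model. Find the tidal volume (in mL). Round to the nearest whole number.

Flow: 63 L/min ÷ 60 = 1.05 L/s.
Equation of motion (constant flow): PIP = Vt/C + R·V̇ + PEEP.
Vt/C = PIP − R·V̇ − PEEP = 37 − 7.98 − 10 = 19.02 cmH2O.
Vt = C × 19.02 = 24.2 × 19.02 = 460.28 mL.

460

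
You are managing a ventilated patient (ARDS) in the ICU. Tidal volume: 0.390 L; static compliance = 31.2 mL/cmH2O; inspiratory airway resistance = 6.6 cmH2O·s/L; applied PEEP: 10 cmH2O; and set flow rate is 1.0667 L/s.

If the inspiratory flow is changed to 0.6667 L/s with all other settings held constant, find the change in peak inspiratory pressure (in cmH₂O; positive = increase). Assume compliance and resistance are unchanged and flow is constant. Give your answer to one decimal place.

-2.6

PIP = Vt/C + R·V̇ + PEEP (constant-flow equation of motion).
Only the resistive term changes: ΔPIP = R × ΔV̇ = 6.6 × (0.6667 − 1.0667) = 6.6 × -0.4 = -2.64 cmH2O.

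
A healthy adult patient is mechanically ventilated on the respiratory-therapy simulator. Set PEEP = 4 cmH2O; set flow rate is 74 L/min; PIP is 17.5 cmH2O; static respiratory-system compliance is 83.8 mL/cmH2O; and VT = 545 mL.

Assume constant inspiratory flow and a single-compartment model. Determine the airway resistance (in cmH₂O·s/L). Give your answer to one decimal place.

5.7

Flow: 74 L/min ÷ 60 = 1.2333 L/s.
Equation of motion (constant flow): PIP = Vt/C + R·V̇ + PEEP.
R·V̇ = PIP − Vt/C − PEEP = 17.5 − 545/83.8 − 4 = 17.5 − 6.504 − 4 = 6.996 cmH2O.
R = 6.996 / 1.2333 = 5.673 cmH2O·s/L.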